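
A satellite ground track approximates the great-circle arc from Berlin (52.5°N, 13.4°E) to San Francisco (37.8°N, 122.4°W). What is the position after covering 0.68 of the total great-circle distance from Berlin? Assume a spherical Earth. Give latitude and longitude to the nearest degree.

≈ (60°N, 100°W)

Write both endpoints as unit vectors p₁, p₂ with components (cos φ cos λ, cos φ sin λ, sin φ).
The central angle between the endpoints is δ = arccos(p₁·p₂) ≈ 1.429 rad (81.9°).
Interpolate at f = 0.68 with slerp weights a = sin((1−f)δ)/sin δ ≈ 0.446, b = sin(fδ)/sin δ ≈ 0.834.
p = a·p₁ + b·p₂ ≈ (-0.089, -0.494, 0.865); φ = arcsin(p_z) ≈ 59.89°, λ = atan2(p_y, p_x) ≈ -100.23°.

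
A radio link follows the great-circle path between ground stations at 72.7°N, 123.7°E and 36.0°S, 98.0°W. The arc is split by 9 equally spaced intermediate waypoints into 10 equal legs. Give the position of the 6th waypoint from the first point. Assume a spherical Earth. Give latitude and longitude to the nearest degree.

Convert each endpoint to a unit vector on the sphere (x = cos φ cos λ, y = cos φ sin λ, z = sin φ).
The central angle between the endpoints is δ = arccos(p₁·p₂) ≈ 2.405 rad (137.8°).
Interpolate at f = 6/10 with slerp weights a = sin((1−f)δ)/sin δ ≈ 1.221, b = sin(fδ)/sin δ ≈ 1.477.
p = a·p₁ + b·p₂ ≈ (-0.368, -0.881, 0.298); φ = arcsin(p_z) ≈ 17.34°, λ = atan2(p_y, p_x) ≈ -112.66°.

≈ 17°N, 113°W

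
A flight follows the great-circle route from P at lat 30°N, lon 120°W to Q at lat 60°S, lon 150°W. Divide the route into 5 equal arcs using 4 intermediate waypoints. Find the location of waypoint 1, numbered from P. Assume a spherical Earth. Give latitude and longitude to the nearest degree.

≈ lat 12°N, lon 125°W

From cos δ = sin φ₁ sin φ₂ + cos φ₁ cos φ₂ cos Δλ, the central angle is δ ≈ 1.629 rad (93.3°).
Interpolate at f = 1/5 with slerp weights a = sin((1−f)δ)/sin δ ≈ 0.966, b = sin(fδ)/sin δ ≈ 0.321.
p = a·p₁ + b·p₂ ≈ (-0.557, -0.805, 0.205); φ = arcsin(p_z) ≈ 11.85°, λ = atan2(p_y, p_x) ≈ -124.70°.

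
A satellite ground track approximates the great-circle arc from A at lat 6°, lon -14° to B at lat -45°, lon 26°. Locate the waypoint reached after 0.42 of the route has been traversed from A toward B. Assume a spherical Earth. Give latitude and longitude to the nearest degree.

Write both endpoints as unit vectors p₁, p₂ with components (cos φ cos λ, cos φ sin λ, sin φ).
The central angle between the endpoints is δ = arccos(p₁·p₂) ≈ 1.087 rad (62.3°).
Interpolate at f = 0.42 with slerp weights a = sin((1−f)δ)/sin δ ≈ 0.666, b = sin(fδ)/sin δ ≈ 0.498.
p = a·p₁ + b·p₂ ≈ (0.959, -0.006, -0.283); φ = arcsin(p_z) ≈ -16.41°, λ = atan2(p_y, p_x) ≈ -0.35°.

≈ lat -16°, lon 0°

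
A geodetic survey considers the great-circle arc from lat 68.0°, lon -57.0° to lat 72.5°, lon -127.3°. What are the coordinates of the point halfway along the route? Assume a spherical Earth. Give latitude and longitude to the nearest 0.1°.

Convert each endpoint to a unit vector on the sphere (x = cos φ cos λ, y = cos φ sin λ, z = sin φ).
The central angle between the endpoints is δ = arccos(p₁·p₂) ≈ 0.397 rad (22.7°).
Interpolate at f = 1/2 with slerp weights a = sin((1−f)δ)/sin δ ≈ 0.510, b = sin(fδ)/sin δ ≈ 0.510.
p = a·p₁ + b·p₂ ≈ (0.011, -0.282, 0.959); φ = arcsin(p_z) ≈ 73.59°, λ = atan2(p_y, p_x) ≈ -87.74°.

≈ lat 73.6°, lon -87.7°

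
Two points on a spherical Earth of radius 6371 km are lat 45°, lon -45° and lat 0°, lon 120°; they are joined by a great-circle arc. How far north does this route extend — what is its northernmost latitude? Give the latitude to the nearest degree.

≈ 75°

The great circle lies in the plane with unit normal n̂ = (p₁ × p₂)/|p₁ × p₂|.
Here n̂_z ≈ +0.251; the vertex latitude is φ_max = arccos|n̂_z| ≈ 75.5°.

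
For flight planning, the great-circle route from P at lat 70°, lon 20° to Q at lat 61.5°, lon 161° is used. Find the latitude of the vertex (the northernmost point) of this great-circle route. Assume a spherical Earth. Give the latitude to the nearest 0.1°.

≈ 81.7°

The great circle lies in the plane with unit normal n̂ = (p₁ × p₂)/|p₁ × p₂|.
Here n̂_z ≈ +0.144; the vertex latitude is φ_max = arccos|n̂_z| ≈ 81.7°.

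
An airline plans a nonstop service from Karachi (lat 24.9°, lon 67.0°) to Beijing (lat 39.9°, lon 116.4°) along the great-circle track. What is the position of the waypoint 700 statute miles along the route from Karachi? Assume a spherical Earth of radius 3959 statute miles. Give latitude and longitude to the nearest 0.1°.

≈ lat 30.0°, lon 76.9°

Write both endpoints as unit vectors p₁, p₂ with components (cos φ cos λ, cos φ sin λ, sin φ).
The central angle between the endpoints is δ = arccos(p₁·p₂) ≈ 0.763 rad (43.7°). The total great-circle distance is δ·R ≈ 0.763 × 3959 ≈ 3020 mi, so the target fraction is f = 700/3020 ≈ 0.232.
Interpolate at f ≈ 0.232 with slerp weights a = sin((1−f)δ)/sin δ ≈ 0.800, b = sin(fδ)/sin δ ≈ 0.255.
p = a·p₁ + b·p₂ ≈ (0.197, 0.843, 0.500); φ = arcsin(p_z) ≈ 30.02°, λ = atan2(p_y, p_x) ≈ 76.86°.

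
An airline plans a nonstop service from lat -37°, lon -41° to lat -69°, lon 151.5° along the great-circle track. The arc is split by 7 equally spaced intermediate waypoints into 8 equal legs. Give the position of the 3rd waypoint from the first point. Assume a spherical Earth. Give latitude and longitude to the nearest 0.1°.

From cos δ = sin φ₁ sin φ₂ + cos φ₁ cos φ₂ cos Δλ, the central angle is δ ≈ 1.284 rad (73.6°).
Interpolate at f = 3/8 with slerp weights a = sin((1−f)δ)/sin δ ≈ 0.750, b = sin(fδ)/sin δ ≈ 0.483.
p = a·p₁ + b·p₂ ≈ (0.300, -0.310, -0.902); φ = arcsin(p_z) ≈ -64.44°, λ = atan2(p_y, p_x) ≈ -45.98°.

≈ lat -64.4°, lon -46.0°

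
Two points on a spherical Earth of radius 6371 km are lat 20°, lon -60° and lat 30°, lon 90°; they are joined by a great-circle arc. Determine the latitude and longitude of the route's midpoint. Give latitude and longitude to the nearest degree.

Write both endpoints as unit vectors p₁, p₂ with components (cos φ cos λ, cos φ sin λ, sin φ).
The central angle between the endpoints is δ = arccos(p₁·p₂) ≈ 2.134 rad (122.3°).
Interpolate at f = 1/2 with slerp weights a = sin((1−f)δ)/sin δ ≈ 1.036, b = sin(fδ)/sin δ ≈ 1.036.
p = a·p₁ + b·p₂ ≈ (0.487, 0.054, 0.872); φ = arcsin(p_z) ≈ 60.69°, λ = atan2(p_y, p_x) ≈ 6.34°.

≈ lat 61°, lon 6°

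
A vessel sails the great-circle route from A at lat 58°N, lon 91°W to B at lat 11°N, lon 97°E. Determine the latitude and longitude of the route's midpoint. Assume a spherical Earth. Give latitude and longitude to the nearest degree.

≈ lat 66°N, lon 106°E

Convert each endpoint to a unit vector on the sphere (x = cos φ cos λ, y = cos φ sin λ, z = sin φ).
The central angle between the endpoints is δ = arccos(p₁·p₂) ≈ 1.932 rad (110.7°).
Interpolate at f = 1/2 with slerp weights a = sin((1−f)δ)/sin δ ≈ 0.879, b = sin(fδ)/sin δ ≈ 0.879.
p = a·p₁ + b·p₂ ≈ (-0.113, 0.391, 0.913); φ = arcsin(p_z) ≈ 65.99°, λ = atan2(p_y, p_x) ≈ 106.17°.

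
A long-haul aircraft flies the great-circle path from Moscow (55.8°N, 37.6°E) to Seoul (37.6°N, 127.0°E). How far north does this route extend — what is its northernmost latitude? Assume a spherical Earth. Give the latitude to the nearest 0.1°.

The great circle lies in the plane with unit normal n̂ = (p₁ × p₂)/|p₁ × p₂|.
Here n̂_z ≈ +0.517; the vertex latitude is φ_max = arccos|n̂_z| ≈ 58.8°.
Check via Clairaut: cos φ_max = |cos φ₁| · sin C = cos(55.8°)·sin(67.0°) ≈ 0.517, again giving ≈ 58.8°.

≈ 58.8°N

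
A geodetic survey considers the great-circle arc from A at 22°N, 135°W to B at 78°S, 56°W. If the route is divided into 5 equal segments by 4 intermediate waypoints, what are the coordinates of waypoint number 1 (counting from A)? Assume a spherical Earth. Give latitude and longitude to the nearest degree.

≈ 1°N, 130°W

Convert each endpoint to a unit vector on the sphere (x = cos φ cos λ, y = cos φ sin λ, z = sin φ).
The central angle between the endpoints is δ = arccos(p₁·p₂) ≈ 1.907 rad (109.2°).
Interpolate at f = 1/5 with slerp weights a = sin((1−f)δ)/sin δ ≈ 1.058, b = sin(fδ)/sin δ ≈ 0.394.
p = a·p₁ + b·p₂ ≈ (-0.648, -0.762, 0.011); φ = arcsin(p_z) ≈ 0.62°, λ = atan2(p_y, p_x) ≈ -130.39°.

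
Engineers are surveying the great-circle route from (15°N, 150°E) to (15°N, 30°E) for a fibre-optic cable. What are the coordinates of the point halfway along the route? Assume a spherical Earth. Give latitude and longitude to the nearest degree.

≈ (28°N, 90°E)

Write both endpoints as unit vectors p₁, p₂ with components (cos φ cos λ, cos φ sin λ, sin φ).
The central angle between the endpoints is δ = arccos(p₁·p₂) ≈ 1.982 rad (113.5°).
Interpolate at f = 1/2 with slerp weights a = sin((1−f)δ)/sin δ ≈ 0.913, b = sin(fδ)/sin δ ≈ 0.913.
p = a·p₁ + b·p₂ ≈ (0.000, 0.881, 0.472); φ = arcsin(p_z) ≈ 28.19°, λ = atan2(p_y, p_x) ≈ 90.00°.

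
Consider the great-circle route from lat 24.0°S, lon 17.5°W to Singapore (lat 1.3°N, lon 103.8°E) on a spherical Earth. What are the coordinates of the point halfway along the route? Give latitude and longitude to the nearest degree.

Write both endpoints as unit vectors p₁, p₂ with components (cos φ cos λ, cos φ sin λ, sin φ).
The central angle between the endpoints is δ = arccos(p₁·p₂) ≈ 2.076 rad (118.9°).
Interpolate at f = 1/2 with slerp weights a = sin((1−f)δ)/sin δ ≈ 0.984, b = sin(fδ)/sin δ ≈ 0.984.
p = a·p₁ + b·p₂ ≈ (0.623, 0.685, -0.378); φ = arcsin(p_z) ≈ -22.21°, λ = atan2(p_y, p_x) ≈ 47.73°.

≈ lat 22°S, lon 48°E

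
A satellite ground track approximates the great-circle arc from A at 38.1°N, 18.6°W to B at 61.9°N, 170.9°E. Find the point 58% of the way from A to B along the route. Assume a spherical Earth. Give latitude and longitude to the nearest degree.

≈ 83°N, 48°W

The haversine formula gives a central angle δ ≈ 1.391 rad (79.7°) between the endpoints.
Interpolate at f = 0.58 with slerp weights a = sin((1−f)δ)/sin δ ≈ 0.561, b = sin(fδ)/sin δ ≈ 0.734.
p = a·p₁ + b·p₂ ≈ (0.077, -0.086, 0.993); φ = arcsin(p_z) ≈ 83.38°, λ = atan2(p_y, p_x) ≈ -48.25°.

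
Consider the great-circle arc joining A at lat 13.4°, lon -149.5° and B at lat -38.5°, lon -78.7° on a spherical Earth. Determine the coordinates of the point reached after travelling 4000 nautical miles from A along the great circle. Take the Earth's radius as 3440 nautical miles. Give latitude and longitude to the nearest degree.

Write both endpoints as unit vectors p₁, p₂ with components (cos φ cos λ, cos φ sin λ, sin φ).
The central angle between the endpoints is δ = arccos(p₁·p₂) ≈ 1.464 rad (83.9°). The total great-circle distance is δ·R ≈ 1.464 × 3440 ≈ 5038 nmi, so the target fraction is f = 4000/5038 ≈ 0.794.
Interpolate at f ≈ 0.794 with slerp weights a = sin((1−f)δ)/sin δ ≈ 0.299, b = sin(fδ)/sin δ ≈ 0.923.
p = a·p₁ + b·p₂ ≈ (-0.109, -0.856, -0.505); φ = arcsin(p_z) ≈ -30.36°, λ = atan2(p_y, p_x) ≈ -97.25°.

≈ lat -30°, lon -97°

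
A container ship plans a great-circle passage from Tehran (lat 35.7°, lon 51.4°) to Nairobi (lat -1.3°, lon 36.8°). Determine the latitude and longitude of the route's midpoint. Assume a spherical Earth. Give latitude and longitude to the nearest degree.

Write both endpoints as unit vectors p₁, p₂ with components (cos φ cos λ, cos φ sin λ, sin φ).
The central angle between the endpoints is δ = arccos(p₁·p₂) ≈ 0.688 rad (39.4°).
Interpolate at f = 1/2 with slerp weights a = sin((1−f)δ)/sin δ ≈ 0.531, b = sin(fδ)/sin δ ≈ 0.531.
p = a·p₁ + b·p₂ ≈ (0.694, 0.655, 0.298); φ = arcsin(p_z) ≈ 17.33°, λ = atan2(p_y, p_x) ≈ 43.34°.

≈ lat 17°, lon 43°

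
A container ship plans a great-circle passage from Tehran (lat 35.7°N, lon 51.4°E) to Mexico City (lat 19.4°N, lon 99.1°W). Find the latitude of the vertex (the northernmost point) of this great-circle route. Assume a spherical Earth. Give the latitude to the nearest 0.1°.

The great circle lies in the plane with unit normal n̂ = (p₁ × p₂)/|p₁ × p₂|.
Here n̂_z ≈ -0.428; the vertex latitude is φ_max = arccos|n̂_z| ≈ 64.7°.

≈ 64.7°N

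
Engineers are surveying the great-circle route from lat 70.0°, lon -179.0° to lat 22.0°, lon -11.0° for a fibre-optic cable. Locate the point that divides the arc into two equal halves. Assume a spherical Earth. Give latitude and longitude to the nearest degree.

Convert each endpoint to a unit vector on the sphere (x = cos φ cos λ, y = cos φ sin λ, z = sin φ).
The central angle between the endpoints is δ = arccos(p₁·p₂) ≈ 1.529 rad (87.6°).
Interpolate at f = 1/2 with slerp weights a = sin((1−f)δ)/sin δ ≈ 0.693, b = sin(fδ)/sin δ ≈ 0.693.
p = a·p₁ + b·p₂ ≈ (0.394, -0.127, 0.911); φ = arcsin(p_z) ≈ 65.57°, λ = atan2(p_y, p_x) ≈ -17.84°.

≈ lat 66°, lon -18°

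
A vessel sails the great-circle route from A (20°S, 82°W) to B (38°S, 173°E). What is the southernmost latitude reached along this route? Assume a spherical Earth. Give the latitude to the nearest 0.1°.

The great circle lies in the plane with unit normal n̂ = (p₁ × p₂)/|p₁ × p₂|.
Here n̂_z ≈ -0.715; the vertex latitude is φ_max = arccos|n̂_z| ≈ 44.3°.

≈ 44.3°S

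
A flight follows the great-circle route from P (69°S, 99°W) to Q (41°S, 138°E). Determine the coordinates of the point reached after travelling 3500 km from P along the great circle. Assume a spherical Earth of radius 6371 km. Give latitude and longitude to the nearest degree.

Convert each endpoint to a unit vector on the sphere (x = cos φ cos λ, y = cos φ sin λ, z = sin φ).
The central angle between the endpoints is δ = arccos(p₁·p₂) ≈ 1.087 rad (62.3°). The total great-circle distance is δ·R ≈ 1.087 × 6371 ≈ 6925 km, so the target fraction is f = 3500/6925 ≈ 0.505.
Interpolate at f ≈ 0.505 with slerp weights a = sin((1−f)δ)/sin δ ≈ 0.578, b = sin(fδ)/sin δ ≈ 0.590.
p = a·p₁ + b·p₂ ≈ (-0.363, 0.093, -0.927); φ = arcsin(p_z) ≈ -67.98°, λ = atan2(p_y, p_x) ≈ 165.62°.

≈ (68°S, 166°E)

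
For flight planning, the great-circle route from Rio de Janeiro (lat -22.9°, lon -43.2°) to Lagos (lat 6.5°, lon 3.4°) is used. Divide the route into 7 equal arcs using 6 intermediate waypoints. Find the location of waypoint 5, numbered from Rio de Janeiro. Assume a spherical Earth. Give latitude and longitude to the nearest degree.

≈ lat -2°, lon -9°

The haversine formula gives a central angle δ ≈ 0.946 rad (54.2°) between the endpoints.
Interpolate at f = 5/7 with slerp weights a = sin((1−f)δ)/sin δ ≈ 0.329, b = sin(fδ)/sin δ ≈ 0.771.
p = a·p₁ + b·p₂ ≈ (0.986, -0.162, -0.041); φ = arcsin(p_z) ≈ -2.34°, λ = atan2(p_y, p_x) ≈ -9.34°.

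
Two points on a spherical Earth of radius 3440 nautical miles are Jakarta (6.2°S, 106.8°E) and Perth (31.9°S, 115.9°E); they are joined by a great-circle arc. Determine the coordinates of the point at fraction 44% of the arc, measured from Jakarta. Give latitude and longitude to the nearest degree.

≈ 18°S, 110°E

Convert each endpoint to a unit vector on the sphere (x = cos φ cos λ, y = cos φ sin λ, z = sin φ).
The central angle between the endpoints is δ = arccos(p₁·p₂) ≈ 0.472 rad (27.1°).
Interpolate at f = 0.44 with slerp weights a = sin((1−f)δ)/sin δ ≈ 0.575, b = sin(fδ)/sin δ ≈ 0.454.
p = a·p₁ + b·p₂ ≈ (-0.333, 0.893, -0.302); φ = arcsin(p_z) ≈ -17.56°, λ = atan2(p_y, p_x) ≈ 110.46°.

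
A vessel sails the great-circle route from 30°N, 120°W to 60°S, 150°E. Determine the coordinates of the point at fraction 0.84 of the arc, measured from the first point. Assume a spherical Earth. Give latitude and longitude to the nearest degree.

≈ 51°S, 179°E

Write both endpoints as unit vectors p₁, p₂ with components (cos φ cos λ, cos φ sin λ, sin φ).
The central angle between the endpoints is δ = arccos(p₁·p₂) ≈ 2.019 rad (115.7°).
Interpolate at f = 0.84 with slerp weights a = sin((1−f)δ)/sin δ ≈ 0.352, b = sin(fδ)/sin δ ≈ 1.101.
p = a·p₁ + b·p₂ ≈ (-0.629, 0.011, -0.777); φ = arcsin(p_z) ≈ -51.01°, λ = atan2(p_y, p_x) ≈ 178.99°.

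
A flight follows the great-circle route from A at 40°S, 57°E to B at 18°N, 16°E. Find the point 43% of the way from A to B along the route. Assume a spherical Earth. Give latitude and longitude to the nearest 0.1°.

≈ 15.8°S, 36.8°E

The haversine formula gives a central angle δ ≈ 1.212 rad (69.4°) between the endpoints.
Interpolate at f = 0.43 with slerp weights a = sin((1−f)δ)/sin δ ≈ 0.681, b = sin(fδ)/sin δ ≈ 0.532.
p = a·p₁ + b·p₂ ≈ (0.770, 0.577, -0.273); φ = arcsin(p_z) ≈ -15.85°, λ = atan2(p_y, p_x) ≈ 36.83°.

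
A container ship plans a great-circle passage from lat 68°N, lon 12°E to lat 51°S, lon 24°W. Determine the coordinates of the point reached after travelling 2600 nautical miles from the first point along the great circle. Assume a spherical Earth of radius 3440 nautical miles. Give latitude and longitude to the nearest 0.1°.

≈ lat 26.3°N, lon 7.5°W

Write both endpoints as unit vectors p₁, p₂ with components (cos φ cos λ, cos φ sin λ, sin φ).
The central angle between the endpoints is δ = arccos(p₁·p₂) ≈ 2.129 rad (122.0°). The total great-circle distance is δ·R ≈ 2.129 × 3440 ≈ 7324 nmi, so the target fraction is f = 2600/7324 ≈ 0.355.
Interpolate at f ≈ 0.355 with slerp weights a = sin((1−f)δ)/sin δ ≈ 1.156, b = sin(fδ)/sin δ ≈ 0.809.
p = a·p₁ + b·p₂ ≈ (0.889, -0.117, 0.444); φ = arcsin(p_z) ≈ 26.33°, λ = atan2(p_y, p_x) ≈ -7.50°.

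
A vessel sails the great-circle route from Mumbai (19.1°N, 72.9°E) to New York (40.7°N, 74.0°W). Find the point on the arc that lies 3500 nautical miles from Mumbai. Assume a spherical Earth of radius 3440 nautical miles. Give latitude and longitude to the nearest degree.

≈ (63°N, 16°E)

Write both endpoints as unit vectors p₁, p₂ with components (cos φ cos λ, cos φ sin λ, sin φ).
The central angle between the endpoints is δ = arccos(p₁·p₂) ≈ 1.968 rad (112.8°). The total great-circle distance is δ·R ≈ 1.968 × 3440 ≈ 6770 nmi, so the target fraction is f = 3500/6770 ≈ 0.517.
Interpolate at f ≈ 0.517 with slerp weights a = sin((1−f)δ)/sin δ ≈ 0.882, b = sin(fδ)/sin δ ≈ 0.923.
p = a·p₁ + b·p₂ ≈ (0.438, 0.125, 0.890); φ = arcsin(p_z) ≈ 62.91°, λ = atan2(p_y, p_x) ≈ 15.88°.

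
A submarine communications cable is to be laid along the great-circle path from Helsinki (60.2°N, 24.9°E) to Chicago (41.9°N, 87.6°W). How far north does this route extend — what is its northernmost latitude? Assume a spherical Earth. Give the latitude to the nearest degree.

≈ 68°N

The great circle lies in the plane with unit normal n̂ = (p₁ × p₂)/|p₁ × p₂|.
Here n̂_z ≈ -0.380; the vertex latitude is φ_max = arccos|n̂_z| ≈ 67.7°.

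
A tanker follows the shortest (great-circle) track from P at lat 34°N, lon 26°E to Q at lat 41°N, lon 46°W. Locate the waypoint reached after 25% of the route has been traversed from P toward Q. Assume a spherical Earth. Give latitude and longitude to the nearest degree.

≈ lat 40°N, lon 10°E

Convert each endpoint to a unit vector on the sphere (x = cos φ cos λ, y = cos φ sin λ, z = sin φ).
The central angle between the endpoints is δ = arccos(p₁·p₂) ≈ 0.976 rad (55.9°).
Interpolate at f = 0.25 with slerp weights a = sin((1−f)δ)/sin δ ≈ 0.807, b = sin(fδ)/sin δ ≈ 0.292.
p = a·p₁ + b·p₂ ≈ (0.754, 0.135, 0.643); φ = arcsin(p_z) ≈ 39.99°, λ = atan2(p_y, p_x) ≈ 10.14°.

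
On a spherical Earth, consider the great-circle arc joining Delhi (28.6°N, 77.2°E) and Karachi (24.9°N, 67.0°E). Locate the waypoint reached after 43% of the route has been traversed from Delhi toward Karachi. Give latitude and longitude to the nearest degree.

Write both endpoints as unit vectors p₁, p₂ with components (cos φ cos λ, cos φ sin λ, sin φ).
The central angle between the endpoints is δ = arccos(p₁·p₂) ≈ 0.172 rad (9.8°).
Interpolate at f = 0.43 with slerp weights a = sin((1−f)δ)/sin δ ≈ 0.572, b = sin(fδ)/sin δ ≈ 0.432.
p = a·p₁ + b·p₂ ≈ (0.264, 0.850, 0.456); φ = arcsin(p_z) ≈ 27.10°, λ = atan2(p_y, p_x) ≈ 72.73°.

≈ 27°N, 73°E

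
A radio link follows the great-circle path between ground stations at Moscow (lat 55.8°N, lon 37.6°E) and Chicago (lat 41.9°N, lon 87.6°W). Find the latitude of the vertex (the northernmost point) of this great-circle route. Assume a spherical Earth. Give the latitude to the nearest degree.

The great circle lies in the plane with unit normal n̂ = (p₁ × p₂)/|p₁ × p₂|.
Here n̂_z ≈ -0.360; the vertex latitude is φ_max = arccos|n̂_z| ≈ 68.9°.

≈ 69°N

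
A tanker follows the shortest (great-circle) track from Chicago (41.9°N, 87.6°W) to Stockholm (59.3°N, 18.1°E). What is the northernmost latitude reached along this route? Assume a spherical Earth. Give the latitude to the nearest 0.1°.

≈ 65.5°N

The great circle lies in the plane with unit normal n̂ = (p₁ × p₂)/|p₁ × p₂|.
Here n̂_z ≈ +0.415; the vertex latitude is φ_max = arccos|n̂_z| ≈ 65.5°.
Check via Clairaut: cos φ_max = |cos φ₁| · sin C = cos(41.9°)·sin(33.9°) ≈ 0.415, again giving ≈ 65.5°.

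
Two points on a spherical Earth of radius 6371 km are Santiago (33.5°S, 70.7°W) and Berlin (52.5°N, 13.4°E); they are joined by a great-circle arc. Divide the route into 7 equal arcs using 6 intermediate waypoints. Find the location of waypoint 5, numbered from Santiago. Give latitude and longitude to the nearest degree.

≈ 32°N, 21°W

Convert each endpoint to a unit vector on the sphere (x = cos φ cos λ, y = cos φ sin λ, z = sin φ).
The central angle between the endpoints is δ = arccos(p₁·p₂) ≈ 1.967 rad (112.7°).
Interpolate at f = 5/7 with slerp weights a = sin((1−f)δ)/sin δ ≈ 0.578, b = sin(fδ)/sin δ ≈ 1.069.
p = a·p₁ + b·p₂ ≈ (0.792, -0.304, 0.529); φ = arcsin(p_z) ≈ 31.96°, λ = atan2(p_y, p_x) ≈ -20.98°.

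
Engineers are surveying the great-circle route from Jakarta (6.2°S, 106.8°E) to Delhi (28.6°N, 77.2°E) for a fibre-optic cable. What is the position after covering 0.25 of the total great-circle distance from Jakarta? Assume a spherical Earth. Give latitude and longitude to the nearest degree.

Write both endpoints as unit vectors p₁, p₂ with components (cos φ cos λ, cos φ sin λ, sin φ).
The central angle between the endpoints is δ = arccos(p₁·p₂) ≈ 0.785 rad (45.0°).
Interpolate at f = 0.25 with slerp weights a = sin((1−f)δ)/sin δ ≈ 0.786, b = sin(fδ)/sin δ ≈ 0.276.
p = a·p₁ + b·p₂ ≈ (-0.172, 0.984, 0.047); φ = arcsin(p_z) ≈ 2.71°, λ = atan2(p_y, p_x) ≈ 99.92°.

≈ (3°N, 100°E)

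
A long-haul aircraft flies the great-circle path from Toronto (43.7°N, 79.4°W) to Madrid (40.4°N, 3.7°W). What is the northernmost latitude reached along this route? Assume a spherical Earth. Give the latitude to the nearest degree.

The great circle lies in the plane with unit normal n̂ = (p₁ × p₂)/|p₁ × p₂|.
Here n̂_z ≈ +0.657; the vertex latitude is φ_max = arccos|n̂_z| ≈ 48.9°.
Check via Clairaut: cos φ_max = |cos φ₁| · sin C = cos(43.7°)·sin(65.4°) ≈ 0.657, again giving ≈ 48.9°.

≈ 49°N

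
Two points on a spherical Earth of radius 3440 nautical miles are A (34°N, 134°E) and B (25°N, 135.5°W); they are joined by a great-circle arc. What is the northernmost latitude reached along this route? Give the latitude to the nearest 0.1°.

≈ 39.5°N

The great circle lies in the plane with unit normal n̂ = (p₁ × p₂)/|p₁ × p₂|.
Here n̂_z ≈ +0.772; the vertex latitude is φ_max = arccos|n̂_z| ≈ 39.5°.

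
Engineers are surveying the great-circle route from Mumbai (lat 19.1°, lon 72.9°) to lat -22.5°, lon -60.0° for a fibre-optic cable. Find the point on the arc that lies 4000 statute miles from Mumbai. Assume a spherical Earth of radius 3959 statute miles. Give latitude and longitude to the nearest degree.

≈ lat 0°, lon 17°

Convert each endpoint to a unit vector on the sphere (x = cos φ cos λ, y = cos φ sin λ, z = sin φ).
The central angle between the endpoints is δ = arccos(p₁·p₂) ≈ 2.374 rad (136.0°). The total great-circle distance is δ·R ≈ 2.374 × 3959 ≈ 9398 mi, so the target fraction is f = 4000/9398 ≈ 0.426.
Interpolate at f ≈ 0.426 with slerp weights a = sin((1−f)δ)/sin δ ≈ 1.409, b = sin(fδ)/sin δ ≈ 1.220.
p = a·p₁ + b·p₂ ≈ (0.955, 0.297, -0.006); φ = arcsin(p_z) ≈ -0.32°, λ = atan2(p_y, p_x) ≈ 17.27°.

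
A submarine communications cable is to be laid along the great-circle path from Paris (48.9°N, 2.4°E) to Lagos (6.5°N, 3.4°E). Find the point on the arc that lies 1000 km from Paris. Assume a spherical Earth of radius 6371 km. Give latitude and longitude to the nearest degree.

≈ 40°N, 3°E

From cos δ = sin φ₁ sin φ₂ + cos φ₁ cos φ₂ cos Δλ, the central angle is δ ≈ 0.740 rad (42.4°). The total great-circle distance is δ·R ≈ 0.740 × 6371 ≈ 4716 km, so the target fraction is f = 1000/4716 ≈ 0.212.
Interpolate at f ≈ 0.212 with slerp weights a = sin((1−f)δ)/sin δ ≈ 0.817, b = sin(fδ)/sin δ ≈ 0.232.
p = a·p₁ + b·p₂ ≈ (0.766, 0.036, 0.642); φ = arcsin(p_z) ≈ 39.91°, λ = atan2(p_y, p_x) ≈ 2.70°.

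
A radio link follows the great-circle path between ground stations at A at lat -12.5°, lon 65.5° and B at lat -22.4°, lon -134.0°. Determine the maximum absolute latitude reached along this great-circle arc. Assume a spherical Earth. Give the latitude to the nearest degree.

The great circle lies in the plane with unit normal n̂ = (p₁ × p₂)/|p₁ × p₂|.
Here n̂_z ≈ +0.471; the vertex latitude is φ_max = arccos|n̂_z| ≈ 61.9°.

≈ -62°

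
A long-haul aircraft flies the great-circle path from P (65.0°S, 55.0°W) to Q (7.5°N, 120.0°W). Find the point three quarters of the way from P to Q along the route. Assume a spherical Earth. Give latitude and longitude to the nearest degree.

≈ (13°S, 112°W)

Write both endpoints as unit vectors p₁, p₂ with components (cos φ cos λ, cos φ sin λ, sin φ).
The central angle between the endpoints is δ = arccos(p₁·p₂) ≈ 1.512 rad (86.6°).
Interpolate at f = 3/4 with slerp weights a = sin((1−f)δ)/sin δ ≈ 0.370, b = sin(fδ)/sin δ ≈ 0.908.
p = a·p₁ + b·p₂ ≈ (-0.360, -0.907, -0.217); φ = arcsin(p_z) ≈ -12.51°, λ = atan2(p_y, p_x) ≈ -111.66°.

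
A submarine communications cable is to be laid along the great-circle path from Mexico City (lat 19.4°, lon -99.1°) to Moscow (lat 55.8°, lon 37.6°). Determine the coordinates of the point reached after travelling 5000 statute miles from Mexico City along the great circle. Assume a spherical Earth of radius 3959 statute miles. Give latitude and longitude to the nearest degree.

≈ lat 68°, lon -8°

Write both endpoints as unit vectors p₁, p₂ with components (cos φ cos λ, cos φ sin λ, sin φ).
The central angle between the endpoints is δ = arccos(p₁·p₂) ≈ 1.682 rad (96.4°). The total great-circle distance is δ·R ≈ 1.682 × 3959 ≈ 6660 mi, so the target fraction is f = 5000/6660 ≈ 0.751.
Interpolate at f ≈ 0.751 with slerp weights a = sin((1−f)δ)/sin δ ≈ 0.410, b = sin(fδ)/sin δ ≈ 0.959.
p = a·p₁ + b·p₂ ≈ (0.366, -0.053, 0.929); φ = arcsin(p_z) ≈ 68.30°, λ = atan2(p_y, p_x) ≈ -8.18°.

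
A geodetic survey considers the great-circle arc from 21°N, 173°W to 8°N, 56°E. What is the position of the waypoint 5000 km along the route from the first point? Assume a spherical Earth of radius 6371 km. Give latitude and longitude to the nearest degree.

≈ 33°N, 138°E

Convert each endpoint to a unit vector on the sphere (x = cos φ cos λ, y = cos φ sin λ, z = sin φ).
The central angle between the endpoints is δ = arccos(p₁·p₂) ≈ 2.161 rad (123.8°). The total great-circle distance is δ·R ≈ 2.161 × 6371 ≈ 13769 km, so the target fraction is f = 5000/13769 ≈ 0.363.
Interpolate at f ≈ 0.363 with slerp weights a = sin((1−f)δ)/sin δ ≈ 1.181, b = sin(fδ)/sin δ ≈ 0.851.
p = a·p₁ + b·p₂ ≈ (-0.623, 0.564, 0.542); φ = arcsin(p_z) ≈ 32.80°, λ = atan2(p_y, p_x) ≈ 137.86°.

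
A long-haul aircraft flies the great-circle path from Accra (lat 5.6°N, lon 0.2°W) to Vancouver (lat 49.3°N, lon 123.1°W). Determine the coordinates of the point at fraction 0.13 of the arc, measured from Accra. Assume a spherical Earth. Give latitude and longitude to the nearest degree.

≈ lat 17°N, lon 8°W

The haversine formula gives a central angle δ ≈ 1.853 rad (106.2°) between the endpoints.
Interpolate at f = 0.13 with slerp weights a = sin((1−f)δ)/sin δ ≈ 1.040, b = sin(fδ)/sin δ ≈ 0.248.
p = a·p₁ + b·p₂ ≈ (0.947, -0.139, 0.290); φ = arcsin(p_z) ≈ 16.85°, λ = atan2(p_y, p_x) ≈ -8.37°.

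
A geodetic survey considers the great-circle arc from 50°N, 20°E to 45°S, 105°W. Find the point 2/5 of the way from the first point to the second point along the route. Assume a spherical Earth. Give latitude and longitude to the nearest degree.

≈ 16°N, 38°W

Convert each endpoint to a unit vector on the sphere (x = cos φ cos λ, y = cos φ sin λ, z = sin φ).
The central angle between the endpoints is δ = arccos(p₁·p₂) ≈ 2.502 rad (143.4°).
Interpolate at f = 2/5 with slerp weights a = sin((1−f)δ)/sin δ ≈ 1.672, b = sin(fδ)/sin δ ≈ 1.411.
p = a·p₁ + b·p₂ ≈ (0.751, -0.596, 0.283); φ = arcsin(p_z) ≈ 16.44°, λ = atan2(p_y, p_x) ≈ -38.42°.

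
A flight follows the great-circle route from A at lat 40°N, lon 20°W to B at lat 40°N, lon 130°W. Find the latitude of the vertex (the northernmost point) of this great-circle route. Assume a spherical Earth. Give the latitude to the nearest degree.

≈ 56°N

The great circle lies in the plane with unit normal n̂ = (p₁ × p₂)/|p₁ × p₂|.
Here n̂_z ≈ -0.564; the vertex latitude is φ_max = arccos|n̂_z| ≈ 55.6°.
Check via Clairaut: cos φ_max = |cos φ₁| · sin C = cos(40.0°)·sin(47.4°) ≈ 0.564, again giving ≈ 55.6°.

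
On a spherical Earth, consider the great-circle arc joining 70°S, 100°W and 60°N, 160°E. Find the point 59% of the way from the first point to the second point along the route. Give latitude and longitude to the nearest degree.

Convert each endpoint to a unit vector on the sphere (x = cos φ cos λ, y = cos φ sin λ, z = sin φ).
The central angle between the endpoints is δ = arccos(p₁·p₂) ≈ 2.575 rad (147.5°).
Interpolate at f = 0.59 with slerp weights a = sin((1−f)δ)/sin δ ≈ 1.620, b = sin(fδ)/sin δ ≈ 1.859.
p = a·p₁ + b·p₂ ≈ (-0.970, -0.228, 0.088); φ = arcsin(p_z) ≈ 5.04°, λ = atan2(p_y, p_x) ≈ -166.79°.

≈ 5°N, 167°W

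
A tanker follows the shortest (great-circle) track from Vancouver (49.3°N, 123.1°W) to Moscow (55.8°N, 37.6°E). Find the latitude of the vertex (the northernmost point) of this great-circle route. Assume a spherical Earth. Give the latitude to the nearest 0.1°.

The great circle lies in the plane with unit normal n̂ = (p₁ × p₂)/|p₁ × p₂|.
Here n̂_z ≈ +0.126; the vertex latitude is φ_max = arccos|n̂_z| ≈ 82.7°.

≈ 82.7°N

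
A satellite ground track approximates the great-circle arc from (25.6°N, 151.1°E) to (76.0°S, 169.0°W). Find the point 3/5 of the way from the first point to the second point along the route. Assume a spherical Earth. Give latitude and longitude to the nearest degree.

From cos δ = sin φ₁ sin φ₂ + cos φ₁ cos φ₂ cos Δλ, the central angle is δ ≈ 1.825 rad (104.6°).
Interpolate at f = 3/5 with slerp weights a = sin((1−f)δ)/sin δ ≈ 0.689, b = sin(fδ)/sin δ ≈ 0.919.
p = a·p₁ + b·p₂ ≈ (-0.762, 0.258, -0.594); φ = arcsin(p_z) ≈ -36.41°, λ = atan2(p_y, p_x) ≈ 161.30°.

≈ (36°S, 161°E)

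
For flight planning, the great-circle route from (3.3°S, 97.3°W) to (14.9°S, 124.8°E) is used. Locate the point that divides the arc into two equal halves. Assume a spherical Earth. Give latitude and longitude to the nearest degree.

≈ (24°S, 164°W)

From cos δ = sin φ₁ sin φ₂ + cos φ₁ cos φ₂ cos Δλ, the central angle is δ ≈ 2.348 rad (134.5°).
Interpolate at f = 1/2 with slerp weights a = sin((1−f)δ)/sin δ ≈ 1.293, b = sin(fδ)/sin δ ≈ 1.293.
p = a·p₁ + b·p₂ ≈ (-0.877, -0.254, -0.407); φ = arcsin(p_z) ≈ -24.02°, λ = atan2(p_y, p_x) ≈ -163.83°.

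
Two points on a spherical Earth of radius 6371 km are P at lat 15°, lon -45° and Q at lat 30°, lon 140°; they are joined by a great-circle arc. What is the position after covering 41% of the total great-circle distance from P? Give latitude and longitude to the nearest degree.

≈ lat 69°, lon -59°

Convert each endpoint to a unit vector on the sphere (x = cos φ cos λ, y = cos φ sin λ, z = sin φ).
The central angle between the endpoints is δ = arccos(p₁·p₂) ≈ 2.352 rad (134.7°).
Interpolate at f = 0.41 with slerp weights a = sin((1−f)δ)/sin δ ≈ 1.384, b = sin(fδ)/sin δ ≈ 1.157.
p = a·p₁ + b·p₂ ≈ (0.178, -0.302, 0.937); φ = arcsin(p_z) ≈ 69.50°, λ = atan2(p_y, p_x) ≈ -59.43°.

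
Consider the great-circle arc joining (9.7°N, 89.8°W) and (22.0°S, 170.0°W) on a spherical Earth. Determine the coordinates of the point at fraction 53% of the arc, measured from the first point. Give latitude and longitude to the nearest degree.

Write both endpoints as unit vectors p₁, p₂ with components (cos φ cos λ, cos φ sin λ, sin φ).
The central angle between the endpoints is δ = arccos(p₁·p₂) ≈ 1.478 rad (84.7°).
Interpolate at f = 0.53 with slerp weights a = sin((1−f)δ)/sin δ ≈ 0.643, b = sin(fδ)/sin δ ≈ 0.709.
p = a·p₁ + b·p₂ ≈ (-0.645, -0.748, -0.157); φ = arcsin(p_z) ≈ -9.04°, λ = atan2(p_y, p_x) ≈ -130.77°.

≈ (9°S, 131°W)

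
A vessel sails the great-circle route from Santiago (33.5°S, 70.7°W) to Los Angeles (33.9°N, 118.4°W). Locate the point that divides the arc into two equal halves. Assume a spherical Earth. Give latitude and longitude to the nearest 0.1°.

≈ 0.2°N, 94.5°W

Write both endpoints as unit vectors p₁, p₂ with components (cos φ cos λ, cos φ sin λ, sin φ).
The central angle between the endpoints is δ = arccos(p₁·p₂) ≈ 1.412 rad (80.9°).
Interpolate at f = 1/2 with slerp weights a = sin((1−f)δ)/sin δ ≈ 0.657, b = sin(fδ)/sin δ ≈ 0.657.
p = a·p₁ + b·p₂ ≈ (-0.078, -0.997, 0.004); φ = arcsin(p_z) ≈ 0.22°, λ = atan2(p_y, p_x) ≈ -94.49°.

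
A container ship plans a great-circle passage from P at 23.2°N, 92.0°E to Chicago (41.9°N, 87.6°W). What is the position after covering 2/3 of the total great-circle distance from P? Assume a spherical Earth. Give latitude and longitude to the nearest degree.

Convert each endpoint to a unit vector on the sphere (x = cos φ cos λ, y = cos φ sin λ, z = sin φ).
The central angle between the endpoints is δ = arccos(p₁·p₂) ≈ 2.005 rad (114.9°).
Interpolate at f = 2/3 with slerp weights a = sin((1−f)δ)/sin δ ≈ 0.683, b = sin(fδ)/sin δ ≈ 1.072.
p = a·p₁ + b·p₂ ≈ (0.012, -0.170, 0.985); φ = arcsin(p_z) ≈ 80.20°, λ = atan2(p_y, p_x) ≈ -86.12°.

≈ 80°N, 86°W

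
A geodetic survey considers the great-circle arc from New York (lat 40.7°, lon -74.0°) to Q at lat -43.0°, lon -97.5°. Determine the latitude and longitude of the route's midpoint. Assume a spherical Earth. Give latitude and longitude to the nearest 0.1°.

≈ lat -1.2°, lon -85.5°

From cos δ = sin φ₁ sin φ₂ + cos φ₁ cos φ₂ cos Δλ, the central angle is δ ≈ 1.507 rad (86.3°).
Interpolate at f = 1/2 with slerp weights a = sin((1−f)δ)/sin δ ≈ 0.686, b = sin(fδ)/sin δ ≈ 0.686.
p = a·p₁ + b·p₂ ≈ (0.078, -0.997, -0.020); φ = arcsin(p_z) ≈ -1.17°, λ = atan2(p_y, p_x) ≈ -85.54°.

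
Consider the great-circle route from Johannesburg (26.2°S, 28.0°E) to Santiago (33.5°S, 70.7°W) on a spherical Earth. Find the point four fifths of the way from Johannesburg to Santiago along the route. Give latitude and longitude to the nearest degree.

≈ 39°S, 51°W

Write both endpoints as unit vectors p₁, p₂ with components (cos φ cos λ, cos φ sin λ, sin φ).
The central angle between the endpoints is δ = arccos(p₁·p₂) ≈ 1.440 rad (82.5°).
Interpolate at f = 4/5 with slerp weights a = sin((1−f)δ)/sin δ ≈ 0.286, b = sin(fδ)/sin δ ≈ 0.921.
p = a·p₁ + b·p₂ ≈ (0.481, -0.605, -0.635); φ = arcsin(p_z) ≈ -39.42°, λ = atan2(p_y, p_x) ≈ -51.50°.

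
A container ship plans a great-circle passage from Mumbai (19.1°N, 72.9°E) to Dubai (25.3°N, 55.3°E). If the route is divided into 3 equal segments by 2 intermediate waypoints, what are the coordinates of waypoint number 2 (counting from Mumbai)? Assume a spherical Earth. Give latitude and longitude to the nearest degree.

≈ (23°N, 61°E)

Write both endpoints as unit vectors p₁, p₂ with components (cos φ cos λ, cos φ sin λ, sin φ).
The central angle between the endpoints is δ = arccos(p₁·p₂) ≈ 0.304 rad (17.4°).
Interpolate at f = 2/3 with slerp weights a = sin((1−f)δ)/sin δ ≈ 0.338, b = sin(fδ)/sin δ ≈ 0.672.
p = a·p₁ + b·p₂ ≈ (0.440, 0.805, 0.398); φ = arcsin(p_z) ≈ 23.45°, λ = atan2(p_y, p_x) ≈ 61.34°.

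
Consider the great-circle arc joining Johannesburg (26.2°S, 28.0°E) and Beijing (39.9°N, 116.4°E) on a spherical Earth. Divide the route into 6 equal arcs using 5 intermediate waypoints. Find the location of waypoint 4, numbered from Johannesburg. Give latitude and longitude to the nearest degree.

≈ (21°N, 81°E)

The haversine formula gives a central angle δ ≈ 1.838 rad (105.3°) between the endpoints.
Interpolate at f = 4/6 with slerp weights a = sin((1−f)δ)/sin δ ≈ 0.596, b = sin(fδ)/sin δ ≈ 0.976.
p = a·p₁ + b·p₂ ≈ (0.140, 0.921, 0.363); φ = arcsin(p_z) ≈ 21.26°, λ = atan2(p_y, p_x) ≈ 81.39°.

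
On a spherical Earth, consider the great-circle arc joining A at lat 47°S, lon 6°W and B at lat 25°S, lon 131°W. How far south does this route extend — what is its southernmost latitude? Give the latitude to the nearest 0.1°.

≈ 59.5°S

The great circle lies in the plane with unit normal n̂ = (p₁ × p₂)/|p₁ × p₂|.
Here n̂_z ≈ -0.507; the vertex latitude is φ_max = arccos|n̂_z| ≈ 59.5°.
Check via Clairaut: cos φ_max = |cos φ₁| · sin C = cos(47.0°)·sin(132.0°) ≈ 0.507, again giving ≈ 59.5°.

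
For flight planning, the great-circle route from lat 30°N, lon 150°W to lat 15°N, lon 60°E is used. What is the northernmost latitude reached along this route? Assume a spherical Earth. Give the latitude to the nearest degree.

The great circle lies in the plane with unit normal n̂ = (p₁ × p₂)/|p₁ × p₂|.
Here n̂_z ≈ -0.520; the vertex latitude is φ_max = arccos|n̂_z| ≈ 58.6°.

≈ 59°N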